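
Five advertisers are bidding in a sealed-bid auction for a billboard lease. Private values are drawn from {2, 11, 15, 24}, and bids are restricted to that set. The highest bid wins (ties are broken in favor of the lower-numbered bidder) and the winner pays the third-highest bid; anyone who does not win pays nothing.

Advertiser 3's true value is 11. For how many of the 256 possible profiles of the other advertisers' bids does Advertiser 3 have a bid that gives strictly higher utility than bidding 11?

Others bid (2, 2, 2, 15): truth gives 0; bid 15 gives 9 > 0. Violating.
Others bid (2, 2, 2, 24): truth gives 0; bid 24 gives 9 > 0. Violating.
Others bid (2, 2, 15, 2): truth gives 0; bid 15 gives 9 > 0. Violating.
Others bid (2, 2, 24, 2): truth gives 0; bid 24 gives 9 > 0. Violating.
Others bid (2, 2, 2, 2): truth gives 9; no alternative beats it.
Others bid (2, 2, 2, 11): truth gives 9; no alternative beats it.
(Checking all 256 profiles: 8 have a profitable deviation, 248 do not.)

8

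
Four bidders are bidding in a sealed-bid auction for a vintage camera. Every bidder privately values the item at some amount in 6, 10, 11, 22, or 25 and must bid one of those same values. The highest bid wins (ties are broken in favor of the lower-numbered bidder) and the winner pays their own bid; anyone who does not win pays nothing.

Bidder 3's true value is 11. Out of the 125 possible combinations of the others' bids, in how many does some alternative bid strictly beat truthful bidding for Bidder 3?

Others bid (6, 6, 6): truth gives 0; bid 10 gives 1 > 0. Violating.
Others bid (6, 6, 10): truth gives 0; bid 10 gives 1 > 0. Violating.
Others bid (6, 6, 11): truth gives 0; no alternative beats it.
Others bid (6, 6, 22): truth gives 0; no alternative beats it.
(Checking all 125 profiles: 2 have a profitable deviation, 123 do not.)

2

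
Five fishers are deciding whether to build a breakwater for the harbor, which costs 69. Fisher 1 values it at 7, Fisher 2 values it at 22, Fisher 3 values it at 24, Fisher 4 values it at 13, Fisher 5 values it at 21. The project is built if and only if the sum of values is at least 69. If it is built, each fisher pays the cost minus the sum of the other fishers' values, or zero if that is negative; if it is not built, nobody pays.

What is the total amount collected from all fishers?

Total value 87 ≥ cost 69, so it is built.
Fisher 1: others sum to 80; max(0, 69 - 80) = 0.
Fisher 2: others sum to 65; max(0, 69 - 65) = 4.
Fisher 3: others sum to 63; max(0, 69 - 63) = 6.
Fisher 4: others sum to 74; max(0, 69 - 74) = 0.
Fisher 5: others sum to 66; max(0, 69 - 66) = 3.
Total collected = 0 + 4 + 6 + 0 + 3 = 13.

13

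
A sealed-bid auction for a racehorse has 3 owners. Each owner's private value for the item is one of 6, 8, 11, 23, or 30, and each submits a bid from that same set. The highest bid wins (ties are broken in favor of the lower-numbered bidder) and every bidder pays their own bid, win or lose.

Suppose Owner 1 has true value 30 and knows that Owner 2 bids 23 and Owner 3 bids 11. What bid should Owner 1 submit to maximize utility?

Bid 6: loses but pays 6, utility -6.
Bid 8: loses but pays 8, utility -8.
Bid 11: loses but pays 11, utility -11.
Bid 23: wins, pays 23, utility 30 - 23 = 7.
Bid 30: wins, pays 30, utility 30 - 30 = 0.
The best choice is 23 with utility 7.

23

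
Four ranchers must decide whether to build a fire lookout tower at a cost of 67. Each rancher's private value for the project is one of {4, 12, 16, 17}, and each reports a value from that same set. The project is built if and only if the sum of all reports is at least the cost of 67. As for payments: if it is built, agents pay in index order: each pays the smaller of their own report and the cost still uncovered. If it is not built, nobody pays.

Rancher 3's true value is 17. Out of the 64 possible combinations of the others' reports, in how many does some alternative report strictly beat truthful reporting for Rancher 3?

Others report (17, 17, 17): truth gives 0; report 16 gives 1 > 0. Violating.
Others report (4, 4, 4): truth gives 0; no alternative beats it.
Others report (4, 4, 12): truth gives 0; no alternative beats it.
(Checking all 64 profiles: 1 has a profitable deviation, 63 do not.)

1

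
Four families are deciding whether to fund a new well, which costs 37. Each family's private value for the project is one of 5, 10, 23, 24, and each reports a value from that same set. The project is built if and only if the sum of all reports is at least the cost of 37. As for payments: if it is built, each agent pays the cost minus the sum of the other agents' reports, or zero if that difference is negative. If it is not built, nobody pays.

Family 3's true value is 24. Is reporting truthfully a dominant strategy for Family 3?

Yes

Check each profile of the others' reports and compare truth against every alternative report.
Others report (5, 10, 23): truth gives 24, best alternative gives 24.
Others report (5, 10, 24): truth gives 24, best alternative gives 24.
Others report (5, 23, 10): truth gives 24, best alternative gives 24.
Others report (5, 23, 23): truth gives 24, best alternative gives 24.
Others report (5, 23, 24): truth gives 24, best alternative gives 24.
Others report (5, 24, 10): truth gives 24, best alternative gives 24.
(Remaining 58 profiles checked similarly; truth is weakly best in each.)
In every case the truthful report is at least as good as any alternative, so it is a dominant strategy.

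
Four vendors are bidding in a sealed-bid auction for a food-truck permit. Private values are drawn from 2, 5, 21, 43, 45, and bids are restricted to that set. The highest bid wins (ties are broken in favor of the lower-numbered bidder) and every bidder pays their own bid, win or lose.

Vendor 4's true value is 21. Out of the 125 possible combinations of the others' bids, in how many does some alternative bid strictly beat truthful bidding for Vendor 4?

118

Others bid (2, 2, 2): truth gives 0; bid 5 gives 16 > 0. Violating.
Others bid (2, 2, 21): truth gives -21; bid 2 gives -2 > -21. Violating.
Others bid (2, 2, 43): truth gives -21; bid 2 gives -2 > -21. Violating.
Others bid (2, 2, 45): truth gives -21; bid 2 gives -2 > -21. Violating.
Others bid (2, 2, 5): truth gives 0; no alternative beats it.
Others bid (2, 5, 2): truth gives 0; no alternative beats it.
(Checking all 125 profiles: 118 have a profitable deviation, 7 do not.)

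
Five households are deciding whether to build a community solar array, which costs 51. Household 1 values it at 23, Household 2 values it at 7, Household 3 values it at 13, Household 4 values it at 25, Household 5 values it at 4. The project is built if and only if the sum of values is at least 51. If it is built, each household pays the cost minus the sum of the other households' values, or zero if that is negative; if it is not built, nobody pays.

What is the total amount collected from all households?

Total value 72 ≥ cost 51, so it is built.
Household 1: others sum to 49; max(0, 51 - 49) = 2.
Household 2: others sum to 65; max(0, 51 - 65) = 0.
Household 3: others sum to 59; max(0, 51 - 59) = 0.
Household 4: others sum to 47; max(0, 51 - 47) = 4.
Household 5: others sum to 68; max(0, 51 - 68) = 0.
Total collected = 2 + 0 + 0 + 4 + 0 = 6.

6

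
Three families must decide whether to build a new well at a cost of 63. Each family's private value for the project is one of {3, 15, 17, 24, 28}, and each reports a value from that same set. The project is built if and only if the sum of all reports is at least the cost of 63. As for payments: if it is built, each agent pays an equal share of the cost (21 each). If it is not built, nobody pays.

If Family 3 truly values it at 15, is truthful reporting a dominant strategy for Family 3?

Consider the case where Family 1 reports 24 and Family 2 reports 24.
Truthful report 15: project built, pays 21, utility 15 - 21 = -6.
Report 3 instead: project not built, utility 0.
Since 0 > -6, reporting 3 is strictly better here, so truthful reporting is not dominant.

No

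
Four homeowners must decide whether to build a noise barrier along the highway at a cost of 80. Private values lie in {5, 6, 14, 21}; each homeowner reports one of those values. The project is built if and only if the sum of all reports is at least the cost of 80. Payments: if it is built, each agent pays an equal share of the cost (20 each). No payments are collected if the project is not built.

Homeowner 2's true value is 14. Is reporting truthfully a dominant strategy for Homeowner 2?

Yes

Check each profile of the others' reports and compare truth against every alternative report.
Others report (5, 5, 5): truth gives 0, best alternative gives 0.
Others report (5, 5, 6): truth gives 0, best alternative gives 0.
Others report (5, 5, 14): truth gives 0, best alternative gives 0.
Others report (5, 5, 21): truth gives 0, best alternative gives 0.
Others report (5, 6, 5): truth gives 0, best alternative gives 0.
Others report (5, 6, 6): truth gives 0, best alternative gives 0.
(Remaining 58 profiles checked similarly; truth is weakly best in each.)
In every case the truthful report is at least as good as any alternative, so it is a dominant strategy.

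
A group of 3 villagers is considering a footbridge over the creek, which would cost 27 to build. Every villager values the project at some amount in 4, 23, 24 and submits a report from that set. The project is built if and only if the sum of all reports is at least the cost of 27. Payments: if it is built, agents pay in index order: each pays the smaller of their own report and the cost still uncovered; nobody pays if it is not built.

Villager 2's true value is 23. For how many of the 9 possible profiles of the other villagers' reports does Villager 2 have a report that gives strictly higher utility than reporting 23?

Others report (4, 23): truth gives 0; report 4 gives 19 > 0. Violating.
Others report (4, 24): truth gives 0; report 4 gives 19 > 0. Violating.
Others report (4, 4): truth gives 0; no alternative beats it.
Others report (23, 4): truth gives 19; no alternative beats it.
(Checking all 9 profiles: 2 have a profitable deviation, 7 do not.)

2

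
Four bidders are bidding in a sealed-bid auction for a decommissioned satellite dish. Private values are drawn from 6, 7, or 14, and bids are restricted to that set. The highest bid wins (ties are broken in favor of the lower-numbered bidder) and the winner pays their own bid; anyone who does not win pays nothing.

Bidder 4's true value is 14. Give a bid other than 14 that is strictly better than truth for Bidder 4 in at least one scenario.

7

Suppose Bidder 1 bids 6, Bidder 2 bids 6 and Bidder 3 bids 6.
Bid 14: wins, pays 14, utility 14 - 14 = 0.
Bid 7: wins, pays 7, utility 14 - 7 = 7.
So bidding 7 beats truth here (7 > 0).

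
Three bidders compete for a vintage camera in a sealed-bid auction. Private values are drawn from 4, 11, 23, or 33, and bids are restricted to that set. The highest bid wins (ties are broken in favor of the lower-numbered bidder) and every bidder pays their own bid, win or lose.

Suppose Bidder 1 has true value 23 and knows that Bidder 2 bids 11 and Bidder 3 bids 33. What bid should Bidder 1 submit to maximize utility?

Bid 4: loses but pays 4, utility -4.
Bid 11: loses but pays 11, utility -11.
Bid 23: loses but pays 23, utility -23.
Bid 33: wins, pays 33, utility 23 - 33 = -10.
The best choice is 4 with utility -4.

4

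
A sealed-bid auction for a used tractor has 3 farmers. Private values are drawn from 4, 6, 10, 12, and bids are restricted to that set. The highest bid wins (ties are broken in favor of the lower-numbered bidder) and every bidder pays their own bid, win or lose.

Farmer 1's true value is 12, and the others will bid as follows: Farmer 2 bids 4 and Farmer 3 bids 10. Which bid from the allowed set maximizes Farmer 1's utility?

10

Bid 4: loses but pays 4, utility -4.
Bid 6: loses but pays 6, utility -6.
Bid 10: wins, pays 10, utility 12 - 10 = 2.
Bid 12: wins, pays 12, utility 12 - 12 = 0.
The best choice is 10 with utility 2.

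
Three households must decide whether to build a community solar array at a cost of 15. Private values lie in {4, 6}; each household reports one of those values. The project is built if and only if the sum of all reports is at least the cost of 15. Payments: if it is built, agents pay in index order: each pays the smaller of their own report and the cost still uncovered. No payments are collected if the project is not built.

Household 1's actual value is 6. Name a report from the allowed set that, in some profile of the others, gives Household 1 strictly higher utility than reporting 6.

Suppose Household 2 reports 6 and Household 3 reports 6.
Report 6: project built, pays 6, utility 6 - 6 = 0.
Report 4: project built, pays 4, utility 6 - 4 = 2.
So reporting 4 beats truth here (2 > 0).

4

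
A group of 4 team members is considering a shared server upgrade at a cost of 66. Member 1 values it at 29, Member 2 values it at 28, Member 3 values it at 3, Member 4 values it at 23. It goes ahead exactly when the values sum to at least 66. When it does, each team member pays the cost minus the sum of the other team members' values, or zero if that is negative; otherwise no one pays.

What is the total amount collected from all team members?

29

Total value 83 ≥ cost 66, so it is built.
Member 1: others sum to 54; max(0, 66 - 54) = 12.
Member 2: others sum to 55; max(0, 66 - 55) = 11.
Member 3: others sum to 80; max(0, 66 - 80) = 0.
Member 4: others sum to 60; max(0, 66 - 60) = 6.
Total collected = 12 + 11 + 0 + 6 = 29.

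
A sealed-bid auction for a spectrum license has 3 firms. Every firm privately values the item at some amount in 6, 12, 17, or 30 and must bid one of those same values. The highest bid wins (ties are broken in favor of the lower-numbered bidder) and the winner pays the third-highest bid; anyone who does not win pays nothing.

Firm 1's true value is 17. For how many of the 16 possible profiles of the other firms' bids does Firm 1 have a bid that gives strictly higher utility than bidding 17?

Others bid (6, 30): truth gives 0; bid 30 gives 11 > 0. Violating.
Others bid (12, 30): truth gives 0; bid 30 gives 5 > 0. Violating.
Others bid (30, 6): truth gives 0; bid 30 gives 11 > 0. Violating.
Others bid (30, 12): truth gives 0; bid 30 gives 5 > 0. Violating.
Others bid (6, 6): truth gives 11; no alternative beats it.
Others bid (6, 12): truth gives 11; no alternative beats it.
(Checking all 16 profiles: 4 have a profitable deviation, 12 do not.)

4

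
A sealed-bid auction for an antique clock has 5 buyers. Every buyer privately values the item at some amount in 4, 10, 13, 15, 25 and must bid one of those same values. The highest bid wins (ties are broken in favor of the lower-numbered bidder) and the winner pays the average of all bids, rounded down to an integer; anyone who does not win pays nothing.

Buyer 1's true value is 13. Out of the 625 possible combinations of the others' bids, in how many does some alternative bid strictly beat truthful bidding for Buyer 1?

145

Others bid (4, 4, 4, 4): truth gives 8; bid 4 gives 9 > 8. Violating.
Others bid (4, 4, 4, 10): truth gives 6; bid 10 gives 7 > 6. Violating.
Others bid (4, 4, 4, 15): truth gives 0; bid 15 gives 5 > 0. Violating.
Others bid (4, 4, 4, 25): truth gives 0; bid 25 gives 1 > 0. Violating.
Others bid (4, 4, 4, 13): truth gives 6; no alternative beats it.
Others bid (4, 4, 10, 13): truth gives 5; no alternative beats it.
(Checking all 625 profiles: 145 have a profitable deviation, 480 do not.)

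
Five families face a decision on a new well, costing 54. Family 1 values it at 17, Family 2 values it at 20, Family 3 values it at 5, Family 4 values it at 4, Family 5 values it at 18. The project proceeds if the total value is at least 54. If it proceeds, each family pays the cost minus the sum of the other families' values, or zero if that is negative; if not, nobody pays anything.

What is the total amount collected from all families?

25

Total value 64 ≥ cost 54, so it is built.
Family 1: others sum to 47; max(0, 54 - 47) = 7.
Family 2: others sum to 44; max(0, 54 - 44) = 10.
Family 3: others sum to 59; max(0, 54 - 59) = 0.
Family 4: others sum to 60; max(0, 54 - 60) = 0.
Family 5: others sum to 46; max(0, 54 - 46) = 8.
Total collected = 7 + 10 + 0 + 0 + 8 = 25.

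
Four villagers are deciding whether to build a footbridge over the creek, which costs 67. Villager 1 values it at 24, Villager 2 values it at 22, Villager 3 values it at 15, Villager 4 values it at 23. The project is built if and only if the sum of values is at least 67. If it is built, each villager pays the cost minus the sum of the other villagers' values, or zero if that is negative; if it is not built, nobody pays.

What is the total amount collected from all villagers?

Total value 84 ≥ cost 67, so it is built.
Villager 1: others sum to 60; max(0, 67 - 60) = 7.
Villager 2: others sum to 62; max(0, 67 - 62) = 5.
Villager 3: others sum to 69; max(0, 67 - 69) = 0.
Villager 4: others sum to 61; max(0, 67 - 61) = 6.
Total collected = 7 + 5 + 0 + 6 = 18.

18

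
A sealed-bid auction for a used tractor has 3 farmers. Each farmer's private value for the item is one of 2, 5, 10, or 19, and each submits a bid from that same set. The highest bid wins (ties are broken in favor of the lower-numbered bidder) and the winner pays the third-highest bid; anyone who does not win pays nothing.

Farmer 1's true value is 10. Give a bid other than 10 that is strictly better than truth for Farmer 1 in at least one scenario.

Suppose Farmer 2 bids 2 and Farmer 3 bids 19.
Bid 10: loses, pays 0, utility 0.
Bid 19: wins, pays 2, utility 10 - 2 = 8.
So bidding 19 beats truth here (8 > 0).

19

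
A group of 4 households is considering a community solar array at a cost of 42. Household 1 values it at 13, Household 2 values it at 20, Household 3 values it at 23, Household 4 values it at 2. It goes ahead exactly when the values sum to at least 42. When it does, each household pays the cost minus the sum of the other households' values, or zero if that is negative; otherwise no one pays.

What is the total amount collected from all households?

11

Total value 58 ≥ cost 42, so it is built.
Household 1: others sum to 45; max(0, 42 - 45) = 0.
Household 2: others sum to 38; max(0, 42 - 38) = 4.
Household 3: others sum to 35; max(0, 42 - 35) = 7.
Household 4: others sum to 56; max(0, 42 - 56) = 0.
Total collected = 0 + 4 + 7 + 0 = 11.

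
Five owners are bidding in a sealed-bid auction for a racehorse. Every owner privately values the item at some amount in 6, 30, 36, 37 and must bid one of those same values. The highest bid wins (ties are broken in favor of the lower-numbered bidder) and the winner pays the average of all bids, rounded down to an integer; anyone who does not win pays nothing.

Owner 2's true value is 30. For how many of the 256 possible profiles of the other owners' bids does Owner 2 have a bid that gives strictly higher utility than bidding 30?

Others bid (6, 6, 6, 36): truth gives 0; bid 36 gives 12 > 0. Violating.
Others bid (6, 6, 6, 37): truth gives 0; bid 37 gives 12 > 0. Violating.
Others bid (6, 6, 30, 36): truth gives 0; bid 36 gives 8 > 0. Violating.
Others bid (6, 6, 30, 37): truth gives 0; bid 37 gives 7 > 0. Violating.
Others bid (6, 6, 6, 6): truth gives 20; no alternative beats it.
Others bid (6, 6, 6, 30): truth gives 15; no alternative beats it.
(Checking all 256 profiles: 110 have a profitable deviation, 146 do not.)

110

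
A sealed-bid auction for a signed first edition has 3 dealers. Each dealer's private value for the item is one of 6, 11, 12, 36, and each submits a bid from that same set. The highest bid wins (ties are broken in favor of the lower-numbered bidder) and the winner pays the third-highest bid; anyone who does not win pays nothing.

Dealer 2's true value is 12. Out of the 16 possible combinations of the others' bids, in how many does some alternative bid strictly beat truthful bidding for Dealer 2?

Others bid (6, 36): truth gives 0; bid 36 gives 6 > 0. Violating.
Others bid (11, 36): truth gives 0; bid 36 gives 1 > 0. Violating.
Others bid (12, 6): truth gives 0; bid 36 gives 6 > 0. Violating.
Others bid (12, 11): truth gives 0; bid 36 gives 1 > 0. Violating.
Others bid (6, 6): truth gives 6; no alternative beats it.
Others bid (6, 11): truth gives 6; no alternative beats it.
(Checking all 16 profiles: 4 have a profitable deviation, 12 do not.)

4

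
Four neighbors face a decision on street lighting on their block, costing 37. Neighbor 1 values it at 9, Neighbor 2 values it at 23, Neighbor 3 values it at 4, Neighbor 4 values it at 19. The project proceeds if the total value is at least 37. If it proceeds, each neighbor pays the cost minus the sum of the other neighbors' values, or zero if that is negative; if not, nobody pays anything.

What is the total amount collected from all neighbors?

Total value 55 ≥ cost 37, so it is built.
Neighbor 1: others sum to 46; max(0, 37 - 46) = 0.
Neighbor 2: others sum to 32; max(0, 37 - 32) = 5.
Neighbor 3: others sum to 51; max(0, 37 - 51) = 0.
Neighbor 4: others sum to 36; max(0, 37 - 36) = 1.
Total collected = 0 + 5 + 0 + 1 = 6.

6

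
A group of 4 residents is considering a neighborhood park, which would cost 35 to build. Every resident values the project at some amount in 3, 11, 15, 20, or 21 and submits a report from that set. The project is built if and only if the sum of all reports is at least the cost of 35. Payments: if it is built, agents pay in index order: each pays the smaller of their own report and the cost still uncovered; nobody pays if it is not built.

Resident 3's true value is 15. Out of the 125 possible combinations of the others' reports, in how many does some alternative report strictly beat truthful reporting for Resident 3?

Others report (3, 3, 20): truth gives 0; report 11 gives 4 > 0. Violating.
Others report (3, 3, 21): truth gives 0; report 11 gives 4 > 0. Violating.
Others report (3, 11, 11): truth gives 0; report 11 gives 4 > 0. Violating.
Others report (3, 11, 15): truth gives 0; report 11 gives 4 > 0. Violating.
Others report (3, 3, 3): truth gives 0; no alternative beats it.
Others report (3, 3, 11): truth gives 0; no alternative beats it.
(Checking all 125 profiles: 64 have a profitable deviation, 61 do not.)

64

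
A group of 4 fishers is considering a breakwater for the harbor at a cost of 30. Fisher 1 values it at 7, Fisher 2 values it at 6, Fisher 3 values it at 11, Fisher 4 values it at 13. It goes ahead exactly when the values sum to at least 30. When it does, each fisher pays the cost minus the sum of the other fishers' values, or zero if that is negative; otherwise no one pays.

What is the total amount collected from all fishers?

10

Total value 37 ≥ cost 30, so it is built.
Fisher 1: others sum to 30; max(0, 30 - 30) = 0.
Fisher 2: others sum to 31; max(0, 30 - 31) = 0.
Fisher 3: others sum to 26; max(0, 30 - 26) = 4.
Fisher 4: others sum to 24; max(0, 30 - 24) = 6.
Total collected = 0 + 0 + 4 + 6 = 10.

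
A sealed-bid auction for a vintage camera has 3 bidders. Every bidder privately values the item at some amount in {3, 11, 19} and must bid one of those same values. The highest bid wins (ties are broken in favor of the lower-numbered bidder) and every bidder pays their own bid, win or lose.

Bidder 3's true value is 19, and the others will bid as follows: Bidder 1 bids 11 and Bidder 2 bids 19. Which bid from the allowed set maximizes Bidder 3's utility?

3

Bid 3: loses but pays 3, utility -3.
Bid 11: loses but pays 11, utility -11.
Bid 19: loses but pays 19, utility -19.
The best choice is 3 with utility -3.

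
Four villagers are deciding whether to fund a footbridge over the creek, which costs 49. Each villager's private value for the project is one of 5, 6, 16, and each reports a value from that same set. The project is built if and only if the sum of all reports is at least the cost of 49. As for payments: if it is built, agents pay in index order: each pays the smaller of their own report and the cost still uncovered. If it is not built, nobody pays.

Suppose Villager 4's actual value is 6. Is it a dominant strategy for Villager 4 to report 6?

Yes

Check each profile of the others' reports and compare truth against every alternative report.
Others report (16, 16, 16): truth gives 5, best alternative gives 5.
Others report (5, 5, 5): truth gives 0, best alternative gives 0.
Others report (5, 5, 6): truth gives 0, best alternative gives 0.
Others report (5, 5, 16): truth gives 0, best alternative gives 0.
Others report (5, 6, 5): truth gives 0, best alternative gives 0.
Others report (5, 6, 6): truth gives 0, best alternative gives 0.
(Remaining 21 profiles checked similarly; truth is weakly best in each.)
In every case the truthful report is at least as good as any alternative, so it is a dominant strategy.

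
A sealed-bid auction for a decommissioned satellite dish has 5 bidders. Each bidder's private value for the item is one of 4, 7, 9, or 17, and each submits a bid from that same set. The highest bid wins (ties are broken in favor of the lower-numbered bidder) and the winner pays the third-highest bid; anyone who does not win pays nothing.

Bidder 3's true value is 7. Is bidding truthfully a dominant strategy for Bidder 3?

Consider the case where Bidder 1 bids 4, Bidder 2 bids 4, Bidder 4 bids 4 and Bidder 5 bids 9.
Truthful bid 7: loses, pays 0, utility 0.
Bid 9 instead: wins, pays 4, utility 7 - 4 = 3.
Since 3 > 0, bidding 9 is strictly better here, so truthful bidding is not dominant.

No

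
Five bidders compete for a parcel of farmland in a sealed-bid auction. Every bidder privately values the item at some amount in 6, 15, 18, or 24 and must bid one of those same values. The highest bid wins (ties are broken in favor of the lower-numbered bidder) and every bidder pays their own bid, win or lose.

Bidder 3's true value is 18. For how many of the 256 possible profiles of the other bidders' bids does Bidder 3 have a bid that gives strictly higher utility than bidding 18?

Others bid (6, 6, 6, 6): truth gives 0; bid 15 gives 3 > 0. Violating.
Others bid (6, 6, 6, 15): truth gives 0; bid 15 gives 3 > 0. Violating.
Others bid (6, 6, 6, 24): truth gives -18; bid 6 gives -6 > -18. Violating.
Others bid (6, 6, 15, 6): truth gives 0; bid 15 gives 3 > 0. Violating.
Others bid (6, 6, 6, 18): truth gives 0; no alternative beats it.
Others bid (6, 6, 15, 18): truth gives 0; no alternative beats it.
(Checking all 256 profiles: 224 have a profitable deviation, 32 do not.)

224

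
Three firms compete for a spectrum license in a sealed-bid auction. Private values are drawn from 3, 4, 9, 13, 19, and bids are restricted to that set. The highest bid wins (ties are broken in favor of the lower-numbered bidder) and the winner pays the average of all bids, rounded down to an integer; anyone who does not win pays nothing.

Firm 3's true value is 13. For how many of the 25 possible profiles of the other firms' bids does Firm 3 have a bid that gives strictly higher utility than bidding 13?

8

Others bid (3, 3): truth gives 7; bid 4 gives 10 > 7. Violating.
Others bid (3, 4): truth gives 7; bid 9 gives 8 > 7. Violating.
Others bid (3, 13): truth gives 0; bid 19 gives 2 > 0. Violating.
Others bid (4, 3): truth gives 7; bid 9 gives 8 > 7. Violating.
Others bid (3, 9): truth gives 5; no alternative beats it.
Others bid (3, 19): truth gives 0; no alternative beats it.
(Checking all 25 profiles: 8 have a profitable deviation, 17 do not.)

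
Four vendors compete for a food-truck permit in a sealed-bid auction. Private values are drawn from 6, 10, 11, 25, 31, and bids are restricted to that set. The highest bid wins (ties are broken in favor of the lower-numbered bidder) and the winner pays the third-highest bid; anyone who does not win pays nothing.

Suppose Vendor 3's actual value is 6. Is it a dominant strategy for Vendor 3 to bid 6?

Yes

Check each profile of the others' bids and compare truth against every alternative bid.
Others bid (6, 6, 6): truth gives 0, best alternative gives 0.
Others bid (6, 6, 10): truth gives 0, best alternative gives 0.
Others bid (6, 6, 11): truth gives 0, best alternative gives 0.
Others bid (6, 6, 25): truth gives 0, best alternative gives 0.
Others bid (6, 6, 31): truth gives 0, best alternative gives 0.
Others bid (6, 10, 6): truth gives 0, best alternative gives 0.
(Remaining 119 profiles checked similarly; truth is weakly best in each.)
In every case the truthful bid is at least as good as any alternative, so it is a dominant strategy.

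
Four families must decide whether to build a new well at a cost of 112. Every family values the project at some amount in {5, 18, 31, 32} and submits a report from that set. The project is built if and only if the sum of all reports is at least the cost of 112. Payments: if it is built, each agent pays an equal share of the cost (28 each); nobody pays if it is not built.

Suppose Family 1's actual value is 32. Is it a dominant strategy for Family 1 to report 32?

Check each profile of the others' reports and compare truth against every alternative report.
Others report (18, 31, 31): truth gives 4, best alternative gives 0.
Others report (31, 18, 31): truth gives 4, best alternative gives 0.
Others report (31, 31, 18): truth gives 4, best alternative gives 0.
Others report (18, 31, 32): truth gives 4, best alternative gives 4.
Others report (18, 32, 31): truth gives 4, best alternative gives 4.
Others report (18, 32, 32): truth gives 4, best alternative gives 4.
(Remaining 58 profiles checked similarly; truth is weakly best in each.)
In every case the truthful report is at least as good as any alternative, so it is a dominant strategy.

Yes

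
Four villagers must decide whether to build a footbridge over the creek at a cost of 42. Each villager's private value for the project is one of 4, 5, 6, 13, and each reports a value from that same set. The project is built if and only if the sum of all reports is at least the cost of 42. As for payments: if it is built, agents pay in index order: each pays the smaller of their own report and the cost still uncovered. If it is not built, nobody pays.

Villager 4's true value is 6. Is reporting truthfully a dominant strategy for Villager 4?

Yes

Check each profile of the others' reports and compare truth against every alternative report.
Others report (13, 13, 13): truth gives 3, best alternative gives 3.
Others report (4, 4, 4): truth gives 0, best alternative gives 0.
Others report (4, 4, 5): truth gives 0, best alternative gives 0.
Others report (4, 4, 6): truth gives 0, best alternative gives 0.
Others report (4, 4, 13): truth gives 0, best alternative gives 0.
Others report (4, 5, 4): truth gives 0, best alternative gives 0.
(Remaining 58 profiles checked similarly; truth is weakly best in each.)
In every case the truthful report is at least as good as any alternative, so it is a dominant strategy.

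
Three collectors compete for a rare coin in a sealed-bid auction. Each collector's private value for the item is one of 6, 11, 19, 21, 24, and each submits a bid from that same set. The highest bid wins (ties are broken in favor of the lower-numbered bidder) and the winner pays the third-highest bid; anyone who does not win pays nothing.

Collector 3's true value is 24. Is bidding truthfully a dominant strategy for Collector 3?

Yes

Check each profile of the others' bids and compare truth against every alternative bid.
Others bid (6, 21): truth gives 18, best alternative gives 0.
Others bid (21, 6): truth gives 18, best alternative gives 0.
Others bid (11, 21): truth gives 13, best alternative gives 0.
Others bid (21, 11): truth gives 13, best alternative gives 0.
Others bid (19, 21): truth gives 5, best alternative gives 0.
Others bid (21, 19): truth gives 5, best alternative gives 0.
(Remaining 19 profiles checked similarly; truth is weakly best in each.)
In every case the truthful bid is at least as good as any alternative, so it is a dominant strategy.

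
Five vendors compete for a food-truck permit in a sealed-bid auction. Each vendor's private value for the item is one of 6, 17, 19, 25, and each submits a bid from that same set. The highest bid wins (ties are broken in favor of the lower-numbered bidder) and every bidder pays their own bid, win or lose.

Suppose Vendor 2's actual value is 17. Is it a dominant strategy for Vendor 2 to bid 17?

No

Consider the case where Vendor 1 bids 6, Vendor 3 bids 6, Vendor 4 bids 6 and Vendor 5 bids 19.
Truthful bid 17: loses but pays 17, utility -17.
Bid 6 instead: loses but pays 6, utility -6.
Since -6 > -17, bidding 6 is strictly better here, so truthful bidding is not dominant.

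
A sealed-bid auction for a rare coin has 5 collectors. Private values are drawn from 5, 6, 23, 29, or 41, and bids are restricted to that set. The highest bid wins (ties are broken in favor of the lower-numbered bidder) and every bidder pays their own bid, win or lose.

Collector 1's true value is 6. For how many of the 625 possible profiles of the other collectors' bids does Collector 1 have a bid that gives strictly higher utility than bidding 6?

610

Others bid (5, 5, 5, 5): truth gives 0; bid 5 gives 1 > 0. Violating.
Others bid (5, 5, 5, 23): truth gives -6; bid 5 gives -5 > -6. Violating.
Others bid (5, 5, 5, 29): truth gives -6; bid 5 gives -5 > -6. Violating.
Others bid (5, 5, 5, 41): truth gives -6; bid 5 gives -5 > -6. Violating.
Others bid (5, 5, 5, 6): truth gives 0; no alternative beats it.
Others bid (5, 5, 6, 5): truth gives 0; no alternative beats it.
(Checking all 625 profiles: 610 have a profitable deviation, 15 do not.)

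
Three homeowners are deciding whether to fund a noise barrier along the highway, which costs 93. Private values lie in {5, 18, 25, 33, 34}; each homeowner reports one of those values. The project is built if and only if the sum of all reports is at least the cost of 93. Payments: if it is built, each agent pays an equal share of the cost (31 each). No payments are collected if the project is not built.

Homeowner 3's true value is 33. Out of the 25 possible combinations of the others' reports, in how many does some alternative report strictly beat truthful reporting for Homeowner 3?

Others report (25, 34): truth gives 0; report 34 gives 2 > 0. Violating.
Others report (34, 25): truth gives 0; report 34 gives 2 > 0. Violating.
Others report (5, 5): truth gives 0; no alternative beats it.
Others report (5, 18): truth gives 0; no alternative beats it.
(Checking all 25 profiles: 2 have a profitable deviation, 23 do not.)

2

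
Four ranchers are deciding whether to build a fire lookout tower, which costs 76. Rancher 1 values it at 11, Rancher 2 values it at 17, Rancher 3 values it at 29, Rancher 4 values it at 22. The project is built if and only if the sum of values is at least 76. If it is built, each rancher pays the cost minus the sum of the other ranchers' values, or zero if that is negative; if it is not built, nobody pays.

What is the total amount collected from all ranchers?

67

Total value 79 ≥ cost 76, so it is built.
Rancher 1: others sum to 68; max(0, 76 - 68) = 8.
Rancher 2: others sum to 62; max(0, 76 - 62) = 14.
Rancher 3: others sum to 50; max(0, 76 - 50) = 26.
Rancher 4: others sum to 57; max(0, 76 - 57) = 19.
Total collected = 8 + 14 + 26 + 19 = 67.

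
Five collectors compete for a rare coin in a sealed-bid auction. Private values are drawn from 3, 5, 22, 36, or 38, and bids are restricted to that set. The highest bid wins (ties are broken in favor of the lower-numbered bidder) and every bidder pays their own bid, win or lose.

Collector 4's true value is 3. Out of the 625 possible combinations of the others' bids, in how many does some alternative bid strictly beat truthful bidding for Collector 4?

2

Others bid (3, 3, 3, 3): truth gives -3; bid 5 gives -2 > -3. Violating.
Others bid (3, 3, 3, 5): truth gives -3; bid 5 gives -2 > -3. Violating.
Others bid (3, 3, 3, 22): truth gives -3; no alternative beats it.
Others bid (3, 3, 3, 36): truth gives -3; no alternative beats it.
(Checking all 625 profiles: 2 have a profitable deviation, 623 do not.)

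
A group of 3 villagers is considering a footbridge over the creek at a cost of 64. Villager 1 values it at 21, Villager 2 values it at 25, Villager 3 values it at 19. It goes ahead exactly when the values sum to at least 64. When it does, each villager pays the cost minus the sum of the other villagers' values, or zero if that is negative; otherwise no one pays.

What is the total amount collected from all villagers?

62

Total value 65 ≥ cost 64, so it is built.
Villager 1: others sum to 44; max(0, 64 - 44) = 20.
Villager 2: others sum to 40; max(0, 64 - 40) = 24.
Villager 3: others sum to 46; max(0, 64 - 46) = 18.
Total collected = 20 + 24 + 18 = 62.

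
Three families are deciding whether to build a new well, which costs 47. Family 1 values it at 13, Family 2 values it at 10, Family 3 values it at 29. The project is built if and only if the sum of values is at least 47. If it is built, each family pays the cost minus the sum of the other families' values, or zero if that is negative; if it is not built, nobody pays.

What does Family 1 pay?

8

Total value 52 ≥ cost 47, so the project is built.
The other families' values sum to 39.
Cost minus that sum is 47 - 39 = 8.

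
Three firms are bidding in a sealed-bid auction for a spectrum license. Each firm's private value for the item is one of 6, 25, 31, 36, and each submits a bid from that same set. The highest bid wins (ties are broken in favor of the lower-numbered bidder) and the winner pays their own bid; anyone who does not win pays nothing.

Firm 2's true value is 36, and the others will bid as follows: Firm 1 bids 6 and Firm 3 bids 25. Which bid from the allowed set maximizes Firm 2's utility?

Bid 6: loses, pays 0, utility 0.
Bid 25: wins, pays 25, utility 36 - 25 = 11.
Bid 31: wins, pays 31, utility 36 - 31 = 5.
Bid 36: wins, pays 36, utility 36 - 36 = 0.
The best choice is 25 with utility 11.

25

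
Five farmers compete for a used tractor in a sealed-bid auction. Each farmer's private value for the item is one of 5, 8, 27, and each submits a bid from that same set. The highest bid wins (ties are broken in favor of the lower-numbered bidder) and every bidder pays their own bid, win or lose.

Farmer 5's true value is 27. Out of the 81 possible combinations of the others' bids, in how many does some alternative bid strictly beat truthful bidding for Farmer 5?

Others bid (5, 5, 5, 5): truth gives 0; bid 8 gives 19 > 0. Violating.
Others bid (5, 5, 5, 27): truth gives -27; bid 5 gives -5 > -27. Violating.
Others bid (5, 5, 8, 27): truth gives -27; bid 5 gives -5 > -27. Violating.
Others bid (5, 5, 27, 5): truth gives -27; bid 5 gives -5 > -27. Violating.
Others bid (5, 5, 5, 8): truth gives 0; no alternative beats it.
Others bid (5, 5, 8, 5): truth gives 0; no alternative beats it.
(Checking all 81 profiles: 66 have a profitable deviation, 15 do not.)

66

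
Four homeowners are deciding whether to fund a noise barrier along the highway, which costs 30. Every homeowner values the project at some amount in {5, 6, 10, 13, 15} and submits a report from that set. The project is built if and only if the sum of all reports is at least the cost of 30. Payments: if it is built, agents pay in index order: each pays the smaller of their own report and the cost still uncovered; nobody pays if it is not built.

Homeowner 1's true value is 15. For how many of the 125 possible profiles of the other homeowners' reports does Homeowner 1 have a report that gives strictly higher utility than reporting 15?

121

Others report (5, 5, 10): truth gives 0; report 10 gives 5 > 0. Violating.
Others report (5, 5, 13): truth gives 0; report 10 gives 5 > 0. Violating.
Others report (5, 5, 15): truth gives 0; report 5 gives 10 > 0. Violating.
Others report (5, 6, 6): truth gives 0; report 13 gives 2 > 0. Violating.
Others report (5, 5, 5): truth gives 0; no alternative beats it.
Others report (5, 5, 6): truth gives 0; no alternative beats it.
(Checking all 125 profiles: 121 have a profitable deviation, 4 do not.)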